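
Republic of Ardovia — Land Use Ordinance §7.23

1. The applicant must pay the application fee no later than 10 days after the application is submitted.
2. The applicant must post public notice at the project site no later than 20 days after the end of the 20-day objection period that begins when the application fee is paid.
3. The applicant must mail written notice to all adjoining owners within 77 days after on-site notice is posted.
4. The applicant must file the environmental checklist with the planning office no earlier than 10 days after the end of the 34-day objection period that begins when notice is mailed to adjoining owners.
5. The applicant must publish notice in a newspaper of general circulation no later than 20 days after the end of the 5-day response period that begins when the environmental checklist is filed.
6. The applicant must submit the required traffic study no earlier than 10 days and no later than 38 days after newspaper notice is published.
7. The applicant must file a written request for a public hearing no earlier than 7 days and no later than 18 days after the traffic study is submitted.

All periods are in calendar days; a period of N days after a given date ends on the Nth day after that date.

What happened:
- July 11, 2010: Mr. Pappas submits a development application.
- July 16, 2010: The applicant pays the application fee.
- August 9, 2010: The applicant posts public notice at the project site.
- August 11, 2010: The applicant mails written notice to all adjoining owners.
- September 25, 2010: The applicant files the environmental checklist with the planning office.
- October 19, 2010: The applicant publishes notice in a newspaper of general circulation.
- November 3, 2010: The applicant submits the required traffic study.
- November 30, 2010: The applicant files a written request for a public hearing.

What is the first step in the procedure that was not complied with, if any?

Step 7

Step 1: 10 days after July 11, 2010 (when the application is submitted) is July 21, 2010; done July 16, 2010 — timely.
Step 2: 20 days after August 5, 2010 (end of the 20-day objection period, which began when the application fee is paid on July 16, 2010) is August 25, 2010; August 9, 2010 is within that limit.
Step 3: 77 days after August 9, 2010 (when on-site notice is posted) is October 25, 2010; completed August 11, 2010, before the deadline.
Step 4: the earliest permitted date is 10 days after September 14, 2010 (end of the 34-day objection period, which began when notice is mailed to adjoining owners on August 11, 2010), i.e. September 24, 2010; done September 25, 2010, after the minimum wait.
Step 5: 20 days after September 30, 2010 (end of the 5-day response period, which began when the environmental checklist is filed on September 25, 2010) is October 20, 2010; done October 19, 2010 — timely.
Step 6: the window is 10–38 days after October 19, 2010 (when newspaper notice is published), so October 29, 2010 through November 26, 2010; done November 3, 2010, which is between those dates.
Step 7: the window is 7–18 days after November 3, 2010 (when the traffic study is submitted), so November 10, 2010 through November 21, 2010; done November 30, 2010 — 9 days after the window closed.
Later steps need not be reached.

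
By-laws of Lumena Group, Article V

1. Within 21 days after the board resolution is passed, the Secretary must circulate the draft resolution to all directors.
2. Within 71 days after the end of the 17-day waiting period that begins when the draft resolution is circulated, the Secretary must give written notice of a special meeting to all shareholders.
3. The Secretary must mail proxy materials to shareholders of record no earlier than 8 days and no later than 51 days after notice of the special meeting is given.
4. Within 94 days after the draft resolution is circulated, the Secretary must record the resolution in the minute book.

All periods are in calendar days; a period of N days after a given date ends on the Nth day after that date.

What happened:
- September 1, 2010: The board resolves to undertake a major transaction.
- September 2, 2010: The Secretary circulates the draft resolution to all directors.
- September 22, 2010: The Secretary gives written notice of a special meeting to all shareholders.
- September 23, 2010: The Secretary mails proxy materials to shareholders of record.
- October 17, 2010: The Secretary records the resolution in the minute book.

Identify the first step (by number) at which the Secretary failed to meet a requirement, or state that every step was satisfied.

Step 1 — counting 21 days from September 1, 2010 (when the board resolution is passed) gives a deadline of September 22, 2010; September 2, 2010 is within that limit.
Step 2 — counting 71 days from September 19, 2010 (end of the 17-day waiting period, which began when the draft resolution is circulated on September 2, 2010) gives a deadline of November 29, 2010; September 22, 2010 is within that limit.
Step 3 — 8 and 51 days from September 22, 2010 (when notice of the special meeting is given) are September 30, 2010 and November 12, 2010 respectively; done September 23, 2010 — 7 days before the window opened.
That is the first point of non-compliance.

Step 3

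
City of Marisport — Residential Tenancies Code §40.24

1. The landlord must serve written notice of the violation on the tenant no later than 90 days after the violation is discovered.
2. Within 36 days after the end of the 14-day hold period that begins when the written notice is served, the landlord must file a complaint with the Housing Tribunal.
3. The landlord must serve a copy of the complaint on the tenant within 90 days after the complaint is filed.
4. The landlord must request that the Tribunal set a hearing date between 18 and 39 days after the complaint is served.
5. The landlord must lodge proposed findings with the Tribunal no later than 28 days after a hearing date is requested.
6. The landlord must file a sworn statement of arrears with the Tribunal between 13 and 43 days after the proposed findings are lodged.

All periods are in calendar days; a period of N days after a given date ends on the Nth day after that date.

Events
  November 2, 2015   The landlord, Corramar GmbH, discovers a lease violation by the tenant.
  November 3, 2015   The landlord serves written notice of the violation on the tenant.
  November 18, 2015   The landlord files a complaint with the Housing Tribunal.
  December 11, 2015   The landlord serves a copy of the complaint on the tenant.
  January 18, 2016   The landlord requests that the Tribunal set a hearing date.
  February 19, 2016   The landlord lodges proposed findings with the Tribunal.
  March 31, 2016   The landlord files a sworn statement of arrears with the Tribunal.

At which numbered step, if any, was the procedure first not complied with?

Step 1: 90 days after November 2, 2015 (when the violation is discovered) is January 31, 2016; completed November 3, 2015, before the deadline.
Step 2: 36 days after November 17, 2015 (end of the 14-day hold period, which began when the written notice is served on November 3, 2015) is December 23, 2015; November 18, 2015 is within that limit.
Step 3: 90 days after November 18, 2015 (when the complaint is filed) is February 16, 2016; done December 11, 2015 — timely.
Step 4: the window is 18–39 days after December 11, 2015 (when the complaint is served), so December 29, 2015 through January 19, 2016; done January 18, 2016 — within the window.
Step 5: 28 days after January 18, 2016 (when a hearing date is requested) is February 15, 2016; February 19, 2016 misses that deadline by 4 days.

Step 5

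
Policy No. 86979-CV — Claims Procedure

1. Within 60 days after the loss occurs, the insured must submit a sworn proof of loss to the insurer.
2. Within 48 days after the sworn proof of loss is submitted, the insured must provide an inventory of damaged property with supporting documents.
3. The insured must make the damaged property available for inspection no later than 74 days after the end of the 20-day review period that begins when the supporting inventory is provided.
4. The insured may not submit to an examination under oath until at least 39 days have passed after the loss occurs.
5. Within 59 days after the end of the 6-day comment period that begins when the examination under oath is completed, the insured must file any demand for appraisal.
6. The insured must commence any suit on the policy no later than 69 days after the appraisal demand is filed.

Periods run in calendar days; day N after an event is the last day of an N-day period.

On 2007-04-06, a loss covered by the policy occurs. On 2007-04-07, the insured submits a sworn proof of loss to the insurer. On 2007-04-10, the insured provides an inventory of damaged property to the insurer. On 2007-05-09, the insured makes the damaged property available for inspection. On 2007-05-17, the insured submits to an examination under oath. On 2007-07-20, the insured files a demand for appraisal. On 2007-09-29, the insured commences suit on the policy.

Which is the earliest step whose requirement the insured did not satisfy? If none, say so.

Step 1 — counting 60 days from 2007-04-06 (when the loss occurs) gives a deadline of 2007-06-05; 2007-04-07 is within that limit.
Step 2 — counting 48 days from 2007-04-07 (when the sworn proof of loss is submitted) gives a deadline of 2007-05-25; completed 2007-04-10, before the deadline.
Step 3 — counting 74 days from 2007-04-30 (end of the 20-day review period, which began when the supporting inventory is provided on 2007-04-10) gives a deadline of 2007-07-13; completed 2007-05-09, before the deadline.
Step 4 — must wait 39 days from 2007-04-06 (when the loss occurs), so not before 2007-05-15; done 2007-05-17 — permitted.
Step 5 — counting 59 days from 2007-05-23 (end of the 6-day comment period, which began when the examination under oath is completed on 2007-05-17) gives a deadline of 2007-07-21; done 2007-07-20 — timely.
Step 6 — counting 69 days from 2007-07-20 (when the appraisal demand is filed) gives a deadline of 2007-09-27; done 2007-09-29 — 2 days late.

Step 6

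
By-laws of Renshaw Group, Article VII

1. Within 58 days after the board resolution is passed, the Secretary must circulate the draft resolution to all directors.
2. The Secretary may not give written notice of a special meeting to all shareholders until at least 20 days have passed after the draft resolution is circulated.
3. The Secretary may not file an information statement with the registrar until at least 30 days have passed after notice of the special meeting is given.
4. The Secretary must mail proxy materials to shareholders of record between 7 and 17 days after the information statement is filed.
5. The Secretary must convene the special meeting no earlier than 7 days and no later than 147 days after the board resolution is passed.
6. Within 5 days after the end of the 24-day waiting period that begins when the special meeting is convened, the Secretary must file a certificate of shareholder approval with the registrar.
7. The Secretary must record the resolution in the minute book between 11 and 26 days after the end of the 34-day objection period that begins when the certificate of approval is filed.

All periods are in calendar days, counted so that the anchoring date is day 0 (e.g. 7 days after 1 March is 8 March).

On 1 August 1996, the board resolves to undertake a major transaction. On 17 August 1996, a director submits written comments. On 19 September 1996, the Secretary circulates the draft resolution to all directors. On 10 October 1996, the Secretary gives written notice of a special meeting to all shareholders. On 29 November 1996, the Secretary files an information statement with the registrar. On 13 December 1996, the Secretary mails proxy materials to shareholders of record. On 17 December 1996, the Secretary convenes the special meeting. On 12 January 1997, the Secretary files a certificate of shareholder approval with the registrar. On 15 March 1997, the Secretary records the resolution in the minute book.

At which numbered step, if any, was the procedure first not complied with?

Step 1: 58 days after 1 August 1996 (when the board resolution is passed) is 28 September 1996; done 19 September 1996 — timely.
Step 2: the earliest permitted date is 20 days after 19 September 1996 (when the draft resolution is circulated), i.e. 9 October 1996; done 10 October 1996 — permitted.
Step 3: the earliest permitted date is 30 days after 10 October 1996 (when notice of the special meeting is given), i.e. 9 November 1996; done 29 November 1996, after the minimum wait.
Step 4: the window is 7–17 days after 29 November 1996 (when the information statement is filed), so 6 December 1996 through 16 December 1996; done 13 December 1996 — within the window.
Step 5: the window is 7–147 days after 1 August 1996 (when the board resolution is passed), so 8 August 1996 through 26 December 1996; done 17 December 1996 — within the window.
Step 6: 5 days after 10 January 1997 (end of the 24-day waiting period, which began when the special meeting is convened on 17 December 1996) is 15 January 1997; 12 January 1997 is within that limit.
Step 7: the window is 11–26 days after 15 February 1997 (end of the 34-day objection period, which began when the certificate of approval is filed on 12 January 1997), so 26 February 1997 through 13 March 1997; 15 March 1997 is 2 days past the end of the window.

Step 7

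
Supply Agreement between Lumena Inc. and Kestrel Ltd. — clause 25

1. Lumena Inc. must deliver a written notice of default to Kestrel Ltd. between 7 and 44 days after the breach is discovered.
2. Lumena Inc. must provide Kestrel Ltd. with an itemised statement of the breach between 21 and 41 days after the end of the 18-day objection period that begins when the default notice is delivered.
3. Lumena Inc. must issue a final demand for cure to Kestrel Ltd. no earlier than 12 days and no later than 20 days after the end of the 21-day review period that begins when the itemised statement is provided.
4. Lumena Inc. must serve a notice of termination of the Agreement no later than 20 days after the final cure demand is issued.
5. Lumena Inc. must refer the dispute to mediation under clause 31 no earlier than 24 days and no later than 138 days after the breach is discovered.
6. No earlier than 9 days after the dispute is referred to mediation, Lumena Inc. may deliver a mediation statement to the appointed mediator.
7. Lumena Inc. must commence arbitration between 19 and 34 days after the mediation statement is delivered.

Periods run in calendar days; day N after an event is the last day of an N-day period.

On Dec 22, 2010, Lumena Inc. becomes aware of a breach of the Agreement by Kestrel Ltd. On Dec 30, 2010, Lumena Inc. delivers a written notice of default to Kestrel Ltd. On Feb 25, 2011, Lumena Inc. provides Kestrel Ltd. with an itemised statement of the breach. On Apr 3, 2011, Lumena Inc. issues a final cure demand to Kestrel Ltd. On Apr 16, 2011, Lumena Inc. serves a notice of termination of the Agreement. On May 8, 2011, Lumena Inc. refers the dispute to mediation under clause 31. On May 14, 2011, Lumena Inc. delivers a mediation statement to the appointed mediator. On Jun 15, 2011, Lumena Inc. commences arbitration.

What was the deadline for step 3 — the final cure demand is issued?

Apr 7, 2011

The itemised statement is provided on Feb 25, 2011; the 21-day review period therefore ends Mar 18, 2011, and step 3 runs from that date. The window is 12–20 days after Mar 18, 2011; it closes on Apr 7, 2011.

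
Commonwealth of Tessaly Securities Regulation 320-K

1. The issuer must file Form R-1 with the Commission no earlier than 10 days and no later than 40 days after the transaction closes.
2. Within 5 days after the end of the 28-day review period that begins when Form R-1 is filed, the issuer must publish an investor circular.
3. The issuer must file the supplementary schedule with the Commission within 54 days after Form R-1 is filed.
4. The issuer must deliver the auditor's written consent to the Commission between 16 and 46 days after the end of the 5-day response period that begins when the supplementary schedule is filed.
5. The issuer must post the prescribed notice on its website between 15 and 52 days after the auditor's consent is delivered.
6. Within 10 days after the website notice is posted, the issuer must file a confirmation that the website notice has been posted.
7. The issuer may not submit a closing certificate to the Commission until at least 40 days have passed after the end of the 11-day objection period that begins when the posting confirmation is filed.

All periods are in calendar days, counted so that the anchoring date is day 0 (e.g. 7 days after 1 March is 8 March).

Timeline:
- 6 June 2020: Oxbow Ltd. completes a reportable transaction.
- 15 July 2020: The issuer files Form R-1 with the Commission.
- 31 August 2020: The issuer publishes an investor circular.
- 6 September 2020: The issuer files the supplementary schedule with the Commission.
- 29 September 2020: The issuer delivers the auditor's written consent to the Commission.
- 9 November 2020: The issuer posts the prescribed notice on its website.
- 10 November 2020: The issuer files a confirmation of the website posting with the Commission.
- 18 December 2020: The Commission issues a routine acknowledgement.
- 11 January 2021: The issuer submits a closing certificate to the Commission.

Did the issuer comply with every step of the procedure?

No

Step 1 — 10 and 40 days from 6 June 2020 (when the transaction closes) are 16 June 2020 and 16 July 2020 respectively; done 15 July 2020, which is between those dates.
Step 2 — counting 5 days from 12 August 2020 (end of the 28-day review period, which began when Form R-1 is filed on 15 July 2020) gives a deadline of 17 August 2020; not done until 31 August 2020, 14 days after the deadline.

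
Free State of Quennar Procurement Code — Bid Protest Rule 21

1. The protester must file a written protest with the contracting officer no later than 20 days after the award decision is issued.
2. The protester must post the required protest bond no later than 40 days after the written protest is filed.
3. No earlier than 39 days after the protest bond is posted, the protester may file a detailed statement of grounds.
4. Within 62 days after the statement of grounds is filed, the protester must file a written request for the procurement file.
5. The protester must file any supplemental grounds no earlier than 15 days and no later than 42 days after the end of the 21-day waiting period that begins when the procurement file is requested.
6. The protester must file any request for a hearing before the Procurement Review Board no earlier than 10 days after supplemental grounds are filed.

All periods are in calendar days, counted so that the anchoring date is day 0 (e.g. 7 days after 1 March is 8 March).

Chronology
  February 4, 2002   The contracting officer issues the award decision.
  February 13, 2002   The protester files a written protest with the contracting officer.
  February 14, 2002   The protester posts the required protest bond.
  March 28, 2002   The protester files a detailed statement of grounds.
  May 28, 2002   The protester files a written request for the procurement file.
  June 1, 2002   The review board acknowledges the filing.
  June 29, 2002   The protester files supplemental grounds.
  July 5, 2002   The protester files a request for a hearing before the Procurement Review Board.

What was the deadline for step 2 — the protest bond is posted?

March 25, 2002

Step 2 runs from February 13, 2002, when the written protest is filed. 40 days after February 13, 2002 is March 25, 2002.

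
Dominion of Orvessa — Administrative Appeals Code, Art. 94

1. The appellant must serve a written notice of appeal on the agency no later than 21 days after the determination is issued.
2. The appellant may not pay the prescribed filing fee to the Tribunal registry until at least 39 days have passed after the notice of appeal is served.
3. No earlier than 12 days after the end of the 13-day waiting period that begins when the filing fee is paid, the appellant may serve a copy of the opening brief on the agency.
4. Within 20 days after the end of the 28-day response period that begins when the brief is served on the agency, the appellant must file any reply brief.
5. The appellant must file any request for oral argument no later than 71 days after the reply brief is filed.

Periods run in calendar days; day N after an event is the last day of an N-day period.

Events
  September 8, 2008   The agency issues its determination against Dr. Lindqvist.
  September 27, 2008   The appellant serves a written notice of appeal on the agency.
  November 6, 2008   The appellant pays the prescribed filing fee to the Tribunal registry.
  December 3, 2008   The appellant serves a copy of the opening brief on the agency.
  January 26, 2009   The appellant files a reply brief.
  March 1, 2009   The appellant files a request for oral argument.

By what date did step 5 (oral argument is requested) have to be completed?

April 7, 2009

Step 5 runs from January 26, 2009, when the reply brief is filed. 71 days after January 26, 2009 is April 7, 2009.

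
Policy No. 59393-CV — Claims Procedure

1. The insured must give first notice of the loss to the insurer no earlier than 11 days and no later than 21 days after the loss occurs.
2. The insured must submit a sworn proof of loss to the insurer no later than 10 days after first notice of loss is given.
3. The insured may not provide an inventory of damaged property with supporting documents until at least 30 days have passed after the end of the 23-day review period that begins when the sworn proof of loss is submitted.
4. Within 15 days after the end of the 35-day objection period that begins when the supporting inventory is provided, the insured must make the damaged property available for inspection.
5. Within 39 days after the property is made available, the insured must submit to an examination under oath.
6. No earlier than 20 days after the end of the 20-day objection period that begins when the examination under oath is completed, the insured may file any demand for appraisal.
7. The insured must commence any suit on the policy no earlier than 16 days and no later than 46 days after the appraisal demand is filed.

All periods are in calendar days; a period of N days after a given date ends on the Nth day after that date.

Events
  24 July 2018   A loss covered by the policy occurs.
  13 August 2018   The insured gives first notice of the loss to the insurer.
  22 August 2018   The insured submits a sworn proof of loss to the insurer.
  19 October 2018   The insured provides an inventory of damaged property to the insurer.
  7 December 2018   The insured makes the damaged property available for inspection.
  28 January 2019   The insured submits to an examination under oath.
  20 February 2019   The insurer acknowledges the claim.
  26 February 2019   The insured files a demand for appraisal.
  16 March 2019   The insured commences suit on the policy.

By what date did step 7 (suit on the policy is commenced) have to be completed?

13 April 2019

Step 7 runs from 26 February 2019, when the appraisal demand is filed. The window is 16–46 days after 26 February 2019; it closes on 13 April 2019.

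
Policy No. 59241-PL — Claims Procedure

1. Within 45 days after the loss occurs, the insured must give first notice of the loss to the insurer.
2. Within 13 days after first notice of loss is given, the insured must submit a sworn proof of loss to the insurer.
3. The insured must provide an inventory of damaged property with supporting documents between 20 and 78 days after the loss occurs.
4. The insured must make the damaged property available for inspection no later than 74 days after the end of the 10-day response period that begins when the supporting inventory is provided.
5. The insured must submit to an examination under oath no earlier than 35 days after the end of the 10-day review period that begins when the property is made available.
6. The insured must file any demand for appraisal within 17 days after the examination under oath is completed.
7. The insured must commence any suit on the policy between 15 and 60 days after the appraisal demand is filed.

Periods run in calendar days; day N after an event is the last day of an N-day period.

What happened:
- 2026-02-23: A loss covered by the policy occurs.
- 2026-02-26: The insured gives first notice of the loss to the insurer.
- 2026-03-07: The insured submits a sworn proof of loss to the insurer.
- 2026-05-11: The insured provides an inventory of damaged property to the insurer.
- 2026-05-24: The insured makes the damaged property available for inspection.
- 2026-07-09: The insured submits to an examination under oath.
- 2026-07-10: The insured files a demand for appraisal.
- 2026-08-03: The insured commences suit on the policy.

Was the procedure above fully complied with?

Step 1: 45 days after 2026-02-23 (when the loss occurs) is 2026-04-09; 2026-02-26 is within that limit.
Step 2: 13 days after 2026-02-26 (when first notice of loss is given) is 2026-03-11; completed 2026-03-07, before the deadline.
Step 3: the window is 20–78 days after 2026-02-23 (when the loss occurs), so 2026-03-15 through 2026-05-12; done 2026-05-11 — within the window.
Step 4: 74 days after 2026-05-21 (end of the 10-day response period, which began when the supporting inventory is provided on 2026-05-11) is 2026-08-03; done 2026-05-24 — timely.
Step 5: the earliest permitted date is 35 days after 2026-06-03 (end of the 10-day review period, which began when the property is made available on 2026-05-24), i.e. 2026-07-08; done 2026-07-09, after the minimum wait.
Step 6: 17 days after 2026-07-09 (when the examination under oath is completed) is 2026-07-26; done 2026-07-10 — timely.
Step 7: the window is 15–60 days after 2026-07-10 (when the appraisal demand is filed), so 2026-07-25 through 2026-09-08; done 2026-08-03, which is between those dates.

Yes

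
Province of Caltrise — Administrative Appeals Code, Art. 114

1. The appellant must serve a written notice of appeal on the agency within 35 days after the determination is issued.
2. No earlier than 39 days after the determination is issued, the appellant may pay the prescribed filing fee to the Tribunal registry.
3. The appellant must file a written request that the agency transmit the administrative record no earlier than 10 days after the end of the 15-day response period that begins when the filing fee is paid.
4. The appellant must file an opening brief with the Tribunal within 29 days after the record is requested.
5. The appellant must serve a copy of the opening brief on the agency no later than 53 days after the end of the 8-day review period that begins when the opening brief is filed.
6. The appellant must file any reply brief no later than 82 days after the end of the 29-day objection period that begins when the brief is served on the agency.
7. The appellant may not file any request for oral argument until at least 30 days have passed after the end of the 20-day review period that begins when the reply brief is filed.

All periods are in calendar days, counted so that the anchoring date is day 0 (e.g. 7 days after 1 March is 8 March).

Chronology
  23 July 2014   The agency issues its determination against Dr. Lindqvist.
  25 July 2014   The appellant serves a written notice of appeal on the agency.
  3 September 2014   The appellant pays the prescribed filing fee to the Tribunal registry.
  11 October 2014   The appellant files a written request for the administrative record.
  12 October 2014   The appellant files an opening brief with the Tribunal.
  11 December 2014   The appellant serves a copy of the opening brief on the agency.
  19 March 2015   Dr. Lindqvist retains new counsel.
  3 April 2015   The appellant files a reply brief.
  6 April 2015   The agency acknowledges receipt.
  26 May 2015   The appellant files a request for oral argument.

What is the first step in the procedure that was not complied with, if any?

Step 6

Step 1 — counting 35 days from 23 July 2014 (when the determination is issued) gives a deadline of 27 August 2014; completed 25 July 2014, before the deadline.
Step 2 — must wait 39 days from 23 July 2014 (when the determination is issued), so not before 31 August 2014; done 3 September 2014, after the minimum wait.
Step 3 — must wait 10 days from 18 September 2014 (end of the 15-day response period, which began when the filing fee is paid on 3 September 2014), so not before 28 September 2014; done 11 October 2014 — permitted.
Step 4 — counting 29 days from 11 October 2014 (when the record is requested) gives a deadline of 9 November 2014; completed 12 October 2014, before the deadline.
Step 5 — counting 53 days from 20 October 2014 (end of the 8-day review period, which began when the opening brief is filed on 12 October 2014) gives a deadline of 12 December 2014; done 11 December 2014 — timely.
Step 6 — counting 82 days from 9 January 2015 (end of the 29-day objection period, which began when the brief is served on the agency on 11 December 2014) gives a deadline of 1 April 2015; 3 April 2015 misses that deadline by 2 days.
No need to go further; step 6 was not satisfied.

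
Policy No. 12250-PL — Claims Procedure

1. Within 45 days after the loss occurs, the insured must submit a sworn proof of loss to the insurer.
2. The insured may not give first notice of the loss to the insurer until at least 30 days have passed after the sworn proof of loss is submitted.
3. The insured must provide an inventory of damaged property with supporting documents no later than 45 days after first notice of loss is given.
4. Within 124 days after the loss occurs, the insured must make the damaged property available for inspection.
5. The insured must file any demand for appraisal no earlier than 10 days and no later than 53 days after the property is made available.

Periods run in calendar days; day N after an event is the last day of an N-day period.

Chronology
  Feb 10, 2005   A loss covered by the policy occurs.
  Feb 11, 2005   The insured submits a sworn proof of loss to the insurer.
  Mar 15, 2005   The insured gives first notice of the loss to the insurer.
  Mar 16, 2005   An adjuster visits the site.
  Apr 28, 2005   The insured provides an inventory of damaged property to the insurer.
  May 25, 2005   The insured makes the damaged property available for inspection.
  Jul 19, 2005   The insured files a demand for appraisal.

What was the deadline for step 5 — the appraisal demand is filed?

Jul 17, 2005

Step 5 runs from May 25, 2005, when the property is made available. The window is 10–53 days after May 25, 2005; it closes on Jul 17, 2005.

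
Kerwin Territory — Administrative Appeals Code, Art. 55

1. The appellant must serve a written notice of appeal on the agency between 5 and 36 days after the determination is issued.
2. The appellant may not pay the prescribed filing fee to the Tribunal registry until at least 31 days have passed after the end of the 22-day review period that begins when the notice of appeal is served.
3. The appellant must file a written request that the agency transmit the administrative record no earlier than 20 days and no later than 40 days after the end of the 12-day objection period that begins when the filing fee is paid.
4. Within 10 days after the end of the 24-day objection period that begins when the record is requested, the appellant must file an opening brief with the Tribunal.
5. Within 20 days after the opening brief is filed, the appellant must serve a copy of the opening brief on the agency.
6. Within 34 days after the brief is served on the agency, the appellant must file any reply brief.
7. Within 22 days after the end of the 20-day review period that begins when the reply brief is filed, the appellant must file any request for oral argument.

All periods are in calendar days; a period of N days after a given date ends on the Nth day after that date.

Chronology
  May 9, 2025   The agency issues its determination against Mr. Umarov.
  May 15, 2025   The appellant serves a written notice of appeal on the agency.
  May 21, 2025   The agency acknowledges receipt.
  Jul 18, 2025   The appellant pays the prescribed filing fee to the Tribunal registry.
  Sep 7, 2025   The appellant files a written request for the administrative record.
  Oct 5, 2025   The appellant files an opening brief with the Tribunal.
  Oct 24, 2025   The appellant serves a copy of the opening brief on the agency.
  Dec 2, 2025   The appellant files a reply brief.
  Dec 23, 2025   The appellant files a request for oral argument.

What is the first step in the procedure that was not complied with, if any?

Step 6

Step 1: the window is 5–36 days after May 9, 2025 (when the determination is issued), so May 14, 2025 through Jun 14, 2025; done May 15, 2025, which is between those dates.
Step 2: the earliest permitted date is 31 days after Jun 6, 2025 (end of the 22-day review period, which began when the notice of appeal is served on May 15, 2025), i.e. Jul 7, 2025; Jul 18, 2025 is on or after that date.
Step 3: the window is 20–40 days after Jul 30, 2025 (end of the 12-day objection period, which began when the filing fee is paid on Jul 18, 2025), so Aug 19, 2025 through Sep 8, 2025; done Sep 7, 2025 — within the window.
Step 4: 10 days after Oct 1, 2025 (end of the 24-day objection period, which began when the record is requested on Sep 7, 2025) is Oct 11, 2025; completed Oct 5, 2025, before the deadline.
Step 5: 20 days after Oct 5, 2025 (when the opening brief is filed) is Oct 25, 2025; done Oct 24, 2025 — timely.
Step 6: 34 days after Oct 24, 2025 (when the brief is served on the agency) is Nov 27, 2025; not done until Dec 2, 2025, 5 days after the deadline.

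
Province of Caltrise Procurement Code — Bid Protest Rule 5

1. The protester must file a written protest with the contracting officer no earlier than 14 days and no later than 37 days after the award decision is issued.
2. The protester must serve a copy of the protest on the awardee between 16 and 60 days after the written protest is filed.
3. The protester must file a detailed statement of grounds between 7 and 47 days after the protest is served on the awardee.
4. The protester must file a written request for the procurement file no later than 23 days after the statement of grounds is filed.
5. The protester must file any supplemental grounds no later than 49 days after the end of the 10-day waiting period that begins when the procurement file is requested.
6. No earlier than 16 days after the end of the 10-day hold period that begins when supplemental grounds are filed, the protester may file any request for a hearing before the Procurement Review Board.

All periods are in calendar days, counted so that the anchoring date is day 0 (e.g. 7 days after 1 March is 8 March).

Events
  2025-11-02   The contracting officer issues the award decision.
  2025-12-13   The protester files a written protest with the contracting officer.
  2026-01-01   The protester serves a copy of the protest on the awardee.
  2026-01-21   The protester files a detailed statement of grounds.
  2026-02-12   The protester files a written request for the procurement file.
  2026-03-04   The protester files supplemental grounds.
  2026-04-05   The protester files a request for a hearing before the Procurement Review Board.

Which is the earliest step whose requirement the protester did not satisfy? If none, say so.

Step 1

Step 1: the window is 14–37 days after 2025-11-02 (when the award decision is issued), so 2025-11-16 through 2025-12-09; done 2025-12-13 — 4 days after the window closed.
The analysis stops there.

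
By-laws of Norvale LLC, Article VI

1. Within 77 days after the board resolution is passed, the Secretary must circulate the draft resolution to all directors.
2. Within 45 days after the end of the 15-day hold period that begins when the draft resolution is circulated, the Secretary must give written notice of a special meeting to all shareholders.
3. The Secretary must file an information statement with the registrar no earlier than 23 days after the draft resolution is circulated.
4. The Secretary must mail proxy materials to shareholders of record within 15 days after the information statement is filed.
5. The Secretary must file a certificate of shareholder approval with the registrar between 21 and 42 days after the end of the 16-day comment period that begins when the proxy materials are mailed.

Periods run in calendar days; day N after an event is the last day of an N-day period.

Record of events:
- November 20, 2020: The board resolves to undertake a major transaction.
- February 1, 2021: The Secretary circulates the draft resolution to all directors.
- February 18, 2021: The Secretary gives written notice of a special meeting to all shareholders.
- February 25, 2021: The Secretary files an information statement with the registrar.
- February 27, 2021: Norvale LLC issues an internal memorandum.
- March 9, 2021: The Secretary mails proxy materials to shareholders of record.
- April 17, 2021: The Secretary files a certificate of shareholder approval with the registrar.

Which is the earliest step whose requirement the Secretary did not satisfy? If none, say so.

None — every step was satisfied

Step 1 — counting 77 days from November 20, 2020 (when the board resolution is passed) gives a deadline of February 5, 2021; completed February 1, 2021, before the deadline.
Step 2 — counting 45 days from February 16, 2021 (end of the 15-day hold period, which began when the draft resolution is circulated on February 1, 2021) gives a deadline of April 2, 2021; completed February 18, 2021, before the deadline.
Step 3 — must wait 23 days from February 1, 2021 (when the draft resolution is circulated), so not before February 24, 2021; February 25, 2021 is on or after that date.
Step 4 — counting 15 days from February 25, 2021 (when the information statement is filed) gives a deadline of March 12, 2021; done March 9, 2021 — timely.
Step 5 — 21 and 42 days from March 25, 2021 (end of the 16-day comment period, which began when the proxy materials are mailed on March 9, 2021) are April 15, 2021 and May 6, 2021 respectively; April 17, 2021 falls inside that range.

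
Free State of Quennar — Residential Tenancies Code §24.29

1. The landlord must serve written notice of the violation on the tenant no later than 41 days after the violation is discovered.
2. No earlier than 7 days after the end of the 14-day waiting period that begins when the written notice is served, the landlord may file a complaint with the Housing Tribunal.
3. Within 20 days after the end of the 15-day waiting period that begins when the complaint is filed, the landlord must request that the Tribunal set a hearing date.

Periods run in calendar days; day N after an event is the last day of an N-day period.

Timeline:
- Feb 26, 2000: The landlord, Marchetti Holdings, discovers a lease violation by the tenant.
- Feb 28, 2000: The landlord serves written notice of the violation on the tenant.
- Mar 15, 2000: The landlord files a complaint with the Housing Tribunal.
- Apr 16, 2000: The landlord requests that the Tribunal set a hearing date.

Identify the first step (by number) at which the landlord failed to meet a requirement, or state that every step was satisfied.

Step 2

(1) due by Feb 26, 2000 + 41 days = Apr 7, 2000; completed Feb 28, 2000, before the deadline.
(2) permitted from Mar 13, 2000 + 7 days = Mar 20, 2000 onward; acted on Mar 15, 2000, 5 days prematurely.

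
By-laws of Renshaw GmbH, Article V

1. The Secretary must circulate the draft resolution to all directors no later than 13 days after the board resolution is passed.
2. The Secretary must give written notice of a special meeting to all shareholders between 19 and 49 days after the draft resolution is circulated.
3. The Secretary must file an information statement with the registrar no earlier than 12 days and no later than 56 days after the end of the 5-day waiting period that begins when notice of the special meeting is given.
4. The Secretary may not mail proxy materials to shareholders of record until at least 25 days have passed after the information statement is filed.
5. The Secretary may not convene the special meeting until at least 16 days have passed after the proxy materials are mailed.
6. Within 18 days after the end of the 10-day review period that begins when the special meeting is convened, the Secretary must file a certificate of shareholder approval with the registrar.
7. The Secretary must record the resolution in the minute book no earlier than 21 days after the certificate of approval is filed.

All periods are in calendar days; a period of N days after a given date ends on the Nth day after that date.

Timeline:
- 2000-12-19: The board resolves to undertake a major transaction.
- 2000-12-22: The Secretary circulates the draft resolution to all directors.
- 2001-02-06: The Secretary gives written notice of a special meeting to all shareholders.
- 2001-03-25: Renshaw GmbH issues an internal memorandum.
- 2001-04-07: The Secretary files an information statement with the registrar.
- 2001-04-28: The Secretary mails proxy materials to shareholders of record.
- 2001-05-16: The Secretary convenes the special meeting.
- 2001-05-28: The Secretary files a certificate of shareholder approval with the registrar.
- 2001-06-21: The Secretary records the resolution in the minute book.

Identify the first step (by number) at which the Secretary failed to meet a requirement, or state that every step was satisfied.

Step 1: 13 days after 2000-12-19 (when the board resolution is passed) is 2001-01-01; done 2000-12-22 — timely.
Step 2: the window is 19–49 days after 2000-12-22 (when the draft resolution is circulated), so 2001-01-10 through 2001-02-09; done 2001-02-06, which is between those dates.
Step 3: the window is 12–56 days after 2001-02-11 (end of the 5-day waiting period, which began when notice of the special meeting is given on 2001-02-06), so 2001-02-23 through 2001-04-08; done 2001-04-07, which is between those dates.
Step 4: the earliest permitted date is 25 days after 2001-04-07 (when the information statement is filed), i.e. 2001-05-02; done 2001-04-28 — 4 days too early.
The analysis stops there.

Step 4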